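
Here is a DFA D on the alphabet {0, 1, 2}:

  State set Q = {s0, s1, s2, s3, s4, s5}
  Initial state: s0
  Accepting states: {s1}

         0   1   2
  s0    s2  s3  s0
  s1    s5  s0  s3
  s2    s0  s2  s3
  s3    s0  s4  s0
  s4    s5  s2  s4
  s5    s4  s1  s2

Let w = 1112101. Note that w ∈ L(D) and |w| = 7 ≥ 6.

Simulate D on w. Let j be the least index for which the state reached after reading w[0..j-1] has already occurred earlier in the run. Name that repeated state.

s3

Run of D on w = 1 1 1 2 1 0 1:
  step 0: s0  (start)
  step 1: s3  (read 1: s0→s3)
  step 2: s4  (read 1: s3→s4)
  step 3: s2  (read 1: s4→s2)
  step 4: s3  (read 2: s2→s3)   ← first repeat (s3 seen earlier)
  step 5: s4  (read 1: s3→s4)
  step 6: s5  (read 0: s4→s5)
  step 7: s1  (read 1: s5→s1)

The earliest repeat is at step j = 4: D is in s3, which it already visited at step i = 1.
Since D has 6 states, any run of length ≥ 6 visits 6+1 states, so by pigeonhole some state repeats within the first 6 steps — that repeat gives the pumpable loop.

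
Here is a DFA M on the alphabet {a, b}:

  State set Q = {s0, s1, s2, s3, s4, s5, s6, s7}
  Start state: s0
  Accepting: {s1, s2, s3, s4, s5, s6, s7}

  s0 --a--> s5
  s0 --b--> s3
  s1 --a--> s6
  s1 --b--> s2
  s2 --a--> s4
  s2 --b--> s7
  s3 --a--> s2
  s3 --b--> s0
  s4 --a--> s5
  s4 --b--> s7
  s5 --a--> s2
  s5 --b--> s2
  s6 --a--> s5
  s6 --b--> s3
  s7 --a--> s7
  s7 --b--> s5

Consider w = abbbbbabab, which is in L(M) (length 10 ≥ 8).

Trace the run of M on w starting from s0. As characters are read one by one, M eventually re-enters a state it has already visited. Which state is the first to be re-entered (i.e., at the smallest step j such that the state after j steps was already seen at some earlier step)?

State sequence: s0 -a-> s5 -b-> s2 -b-> s7 -b-> s5 -b-> s2 -b-> s7 -a-> s7 -b-> s5 -a-> s2 -b-> s7
First repeat at step 4: s5 was already visited.

The earliest repeat is at step j = 4: M is in s5, which it already visited at step i = 1.
Pumping length from the standard proof: p = 8 (the number of states). The repeated state found above gives |xy| = j ≤ 8 and |y| = j − i ≥ 1.

s5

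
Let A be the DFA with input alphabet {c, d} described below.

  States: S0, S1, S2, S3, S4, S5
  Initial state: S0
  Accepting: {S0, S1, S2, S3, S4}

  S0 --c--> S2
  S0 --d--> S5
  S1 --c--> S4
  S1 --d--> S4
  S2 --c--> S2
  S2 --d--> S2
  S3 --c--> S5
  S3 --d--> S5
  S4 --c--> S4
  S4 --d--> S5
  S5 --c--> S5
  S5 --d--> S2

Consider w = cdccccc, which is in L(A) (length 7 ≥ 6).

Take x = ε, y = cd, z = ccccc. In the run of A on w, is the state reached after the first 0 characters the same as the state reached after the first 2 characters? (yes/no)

State sequence: S0 -c-> S2 -d-> S2

After x (step 0): S0. After xy (step 2): S2.
They differ (S0 ≠ S2), so y is not a cycle from the state after x; this split is not the one the pumping-lemma construction produces, and pumping y need not keep the string in L(A).

no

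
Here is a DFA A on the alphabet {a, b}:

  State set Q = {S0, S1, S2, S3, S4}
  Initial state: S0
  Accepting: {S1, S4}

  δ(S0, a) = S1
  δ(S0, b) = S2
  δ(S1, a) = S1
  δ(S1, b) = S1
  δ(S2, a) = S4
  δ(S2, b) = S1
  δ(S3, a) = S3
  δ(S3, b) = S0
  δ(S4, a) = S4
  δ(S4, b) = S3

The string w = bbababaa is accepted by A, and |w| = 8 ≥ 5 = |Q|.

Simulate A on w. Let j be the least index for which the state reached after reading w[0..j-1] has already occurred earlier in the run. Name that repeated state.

Run of A on w = b b a b a b a a:
  step 0: S0  (start)
  step 1: S2  (read b: S0→S2)
  step 2: S1  (read b: S2→S1)
  step 3: S1  (read a: S1→S1)   ← first repeat (S1 seen earlier)
  step 4: S1  (read b: S1→S1)
  step 5: S1  (read a: S1→S1)
  step 6: S1  (read b: S1→S1)
  step 7: S1  (read a: S1→S1)
  step 8: S1  (read a: S1→S1)

The earliest repeat is at step j = 3: A is in S1, which it already visited at step i = 2.

S1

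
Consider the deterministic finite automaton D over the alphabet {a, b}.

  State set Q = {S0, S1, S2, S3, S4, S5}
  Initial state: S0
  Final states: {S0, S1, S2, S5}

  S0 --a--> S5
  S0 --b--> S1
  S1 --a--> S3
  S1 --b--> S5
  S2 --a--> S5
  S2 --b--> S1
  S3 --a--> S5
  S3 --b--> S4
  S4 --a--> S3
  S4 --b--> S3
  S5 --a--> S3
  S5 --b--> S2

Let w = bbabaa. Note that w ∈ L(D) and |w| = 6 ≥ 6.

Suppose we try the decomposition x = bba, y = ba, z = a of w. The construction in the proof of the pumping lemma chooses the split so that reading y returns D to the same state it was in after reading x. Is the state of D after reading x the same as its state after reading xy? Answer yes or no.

Run of D on the first 5 characters of w = b b a b a:
  step 0: S0  (start)
  step 1: S1  (read b: S0→S1)
  step 2: S5  (read b: S1→S5)
  step 3: S3  (read a: S5→S3)
  step 4: S4  (read b: S3→S4)
  step 5: S3  (read a: S4→S3)

After x (step 3): S3. After xy (step 5): S3.
They match, so y = ba drives D around a cycle from S3 back to itself; pumping y any number of times keeps D in S3 before reading z, and xyⁱz ∈ L(D) for every i ≥ 0.

yes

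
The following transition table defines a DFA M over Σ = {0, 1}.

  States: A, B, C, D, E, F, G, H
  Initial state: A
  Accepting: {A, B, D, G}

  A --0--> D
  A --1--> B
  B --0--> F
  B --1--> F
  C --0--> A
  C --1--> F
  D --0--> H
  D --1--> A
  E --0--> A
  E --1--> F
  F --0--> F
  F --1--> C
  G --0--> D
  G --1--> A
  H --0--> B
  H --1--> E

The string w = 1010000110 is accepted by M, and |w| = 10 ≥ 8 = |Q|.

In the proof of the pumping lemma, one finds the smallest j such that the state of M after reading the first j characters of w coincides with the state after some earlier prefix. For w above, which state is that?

A

State sequence: A -1-> B -0-> F -1-> C -0-> A -0-> D -0-> H -0-> B -1-> F -1-> C -0-> A
First repeat at step 4: A was already visited.

The earliest repeat is at step j = 4: M is in A, which it already visited at step i = 0.
Since M has 8 states, any run of length ≥ 8 visits 8+1 states, so by pigeonhole some state repeats within the first 8 steps — that repeat gives the pumpable loop.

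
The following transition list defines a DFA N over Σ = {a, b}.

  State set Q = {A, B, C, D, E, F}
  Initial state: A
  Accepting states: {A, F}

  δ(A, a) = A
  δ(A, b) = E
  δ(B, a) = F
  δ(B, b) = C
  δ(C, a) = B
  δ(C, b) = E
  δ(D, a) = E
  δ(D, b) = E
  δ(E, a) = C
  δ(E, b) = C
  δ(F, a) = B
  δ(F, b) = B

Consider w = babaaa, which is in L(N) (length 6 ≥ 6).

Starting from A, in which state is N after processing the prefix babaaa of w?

F

Run of N on the first 6 characters of w = b a b a a a:
  step 0: A  (start)
  step 1: E  (read b: A→E)
  step 2: C  (read a: E→C)
  step 3: E  (read b: C→E)
  step 4: C  (read a: E→C)
  step 5: B  (read a: C→B)
  step 6: F  (read a: B→F)

After reading 6 characters, N is in state F.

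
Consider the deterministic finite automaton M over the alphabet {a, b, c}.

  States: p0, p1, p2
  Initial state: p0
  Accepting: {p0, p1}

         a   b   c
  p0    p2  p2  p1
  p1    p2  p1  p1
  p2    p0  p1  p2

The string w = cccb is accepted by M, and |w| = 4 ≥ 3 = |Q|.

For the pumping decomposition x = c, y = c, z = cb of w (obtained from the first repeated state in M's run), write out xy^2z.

xy^2z = c·c·c·cb = ccccb.
Reading y = c takes M from p1 back to p1, so after x·y·y the machine is still in p1, and z then leads to the accepting state p1. Hence ccccb ∈ L(M).

ccccb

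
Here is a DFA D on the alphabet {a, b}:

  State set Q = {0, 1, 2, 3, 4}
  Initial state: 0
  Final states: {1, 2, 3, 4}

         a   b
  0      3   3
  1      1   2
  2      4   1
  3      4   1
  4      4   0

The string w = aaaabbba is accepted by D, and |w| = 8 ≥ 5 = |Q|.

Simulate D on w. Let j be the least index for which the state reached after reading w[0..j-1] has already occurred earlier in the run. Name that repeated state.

4

State sequence: 0 -a-> 3 -a-> 4 -a-> 4 -a-> 4 -b-> 0 -b-> 3 -b-> 1 -a-> 1
First repeat at step 3: 4 was already visited.

The earliest repeat is at step j = 3: D is in 4, which it already visited at step i = 2.
Pumping length from the standard proof: p = 5 (the number of states). The repeated state found above gives |xy| = j ≤ 5 and |y| = j − i ≥ 1.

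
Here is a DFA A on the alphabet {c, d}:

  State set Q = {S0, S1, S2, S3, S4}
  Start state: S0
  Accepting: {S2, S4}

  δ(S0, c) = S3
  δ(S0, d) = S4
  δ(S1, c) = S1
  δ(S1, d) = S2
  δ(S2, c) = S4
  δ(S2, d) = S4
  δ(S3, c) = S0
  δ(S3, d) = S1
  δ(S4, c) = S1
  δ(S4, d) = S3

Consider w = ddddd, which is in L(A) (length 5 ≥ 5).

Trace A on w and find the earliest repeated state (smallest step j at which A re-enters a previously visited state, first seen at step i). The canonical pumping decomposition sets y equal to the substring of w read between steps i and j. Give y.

dddd

Run of A on w = d d d d d:
  step 0: S0  (start)
  step 1: S4  (read d: S0→S4)
  step 2: S3  (read d: S4→S3)
  step 3: S1  (read d: S3→S1)
  step 4: S2  (read d: S1→S2)
  step 5: S4  (read d: S2→S4)   ← first repeat (S4 seen earlier)

So i = 1, j = 5, giving x = w[0:1] = d, y = w[1:5] = dddd, z = w[5:5] = ε.
Check: |xy| = 5 ≤ 5 and |y| = 4 ≥ 1. Reading y takes A from S4 back to S4, so every xyⁱz is accepted.
The DFA has 5 states, so the proof of the pumping lemma guarantees a repeated state among the first 5+1 visited; the segment between the two visits is the pumpable y.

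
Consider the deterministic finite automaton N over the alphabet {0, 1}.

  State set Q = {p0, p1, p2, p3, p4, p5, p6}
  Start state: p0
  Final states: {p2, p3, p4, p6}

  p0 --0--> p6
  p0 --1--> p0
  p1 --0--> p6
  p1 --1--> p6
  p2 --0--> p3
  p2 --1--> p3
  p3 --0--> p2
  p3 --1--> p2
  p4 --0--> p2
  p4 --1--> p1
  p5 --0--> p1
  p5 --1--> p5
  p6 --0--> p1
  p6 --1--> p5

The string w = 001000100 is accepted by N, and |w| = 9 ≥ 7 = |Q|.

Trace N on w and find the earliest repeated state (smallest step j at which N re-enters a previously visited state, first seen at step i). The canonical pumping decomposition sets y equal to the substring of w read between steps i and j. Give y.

01

Run of N on w = 0 0 1 0 0 0 1 0 0:
  step 0: p0  (start)
  step 1: p6  (read 0: p0→p6)
  step 2: p1  (read 0: p6→p1)
  step 3: p6  (read 1: p1→p6)   ← first repeat (p6 seen earlier)
  step 4: p1  (read 0: p6→p1)
  step 5: p6  (read 0: p1→p6)
  step 6: p1  (read 0: p6→p1)
  step 7: p6  (read 1: p1→p6)
  step 8: p1  (read 0: p6→p1)
  step 9: p6  (read 0: p1→p6)

So i = 1, j = 3, giving x = w[0:1] = 0, y = w[1:3] = 01, z = w[3:9] = 000100.
Check: |xy| = 3 ≤ 7 and |y| = 2 ≥ 1. Reading y takes N from p6 back to p6, so every xyⁱz is accepted.
The DFA has 7 states, so the proof of the pumping lemma guarantees a repeated state among the first 7+1 visited; the segment between the two visits is the pumpable y.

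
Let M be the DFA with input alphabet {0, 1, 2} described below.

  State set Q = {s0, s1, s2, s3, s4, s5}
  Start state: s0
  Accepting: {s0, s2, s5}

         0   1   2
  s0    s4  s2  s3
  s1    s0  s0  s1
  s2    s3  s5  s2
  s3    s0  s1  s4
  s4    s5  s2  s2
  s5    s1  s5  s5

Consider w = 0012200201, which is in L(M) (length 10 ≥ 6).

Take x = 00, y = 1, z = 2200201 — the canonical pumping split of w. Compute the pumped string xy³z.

001112200201

xy^3z = 00·1·1·1·2200201 = 001112200201.
Reading y = 1 takes M from s5 back to s5, so after x·y·y·y the machine is still in s5, and z then leads to the accepting state s2. Hence 001112200201 ∈ L(M).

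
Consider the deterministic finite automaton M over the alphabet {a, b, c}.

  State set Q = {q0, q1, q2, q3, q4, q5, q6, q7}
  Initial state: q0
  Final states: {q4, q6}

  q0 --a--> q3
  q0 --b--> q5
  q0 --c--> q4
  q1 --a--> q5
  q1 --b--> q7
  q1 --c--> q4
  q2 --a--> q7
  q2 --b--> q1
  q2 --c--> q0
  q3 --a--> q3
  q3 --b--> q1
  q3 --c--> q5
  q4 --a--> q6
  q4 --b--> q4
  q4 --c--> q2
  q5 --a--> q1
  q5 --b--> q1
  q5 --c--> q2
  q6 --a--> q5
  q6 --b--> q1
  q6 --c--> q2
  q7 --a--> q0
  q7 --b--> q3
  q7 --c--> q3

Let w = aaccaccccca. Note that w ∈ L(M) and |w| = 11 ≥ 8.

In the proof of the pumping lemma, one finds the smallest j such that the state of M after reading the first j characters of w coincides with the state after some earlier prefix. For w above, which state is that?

q3

Run of M on w = a a c c a c c c c c a:
  step 0: q0  (start)
  step 1: q3  (read a: q0→q3)
  step 2: q3  (read a: q3→q3)   ← first repeat (q3 seen earlier)
  step 3: q5  (read c: q3→q5)
  step 4: q2  (read c: q5→q2)
  step 5: q7  (read a: q2→q7)
  step 6: q3  (read c: q7→q3)
  step 7: q5  (read c: q3→q5)
  step 8: q2  (read c: q5→q2)
  step 9: q0  (read c: q2→q0)
  step 10: q4  (read c: q0→q4)
  step 11: q6  (read a: q4→q6)

The earliest repeat is at step j = 2: M is in q3, which it already visited at step i = 1.
The DFA has 8 states, so the proof of the pumping lemma guarantees a repeated state among the first 8+1 visited; the segment between the two visits is the pumpable y.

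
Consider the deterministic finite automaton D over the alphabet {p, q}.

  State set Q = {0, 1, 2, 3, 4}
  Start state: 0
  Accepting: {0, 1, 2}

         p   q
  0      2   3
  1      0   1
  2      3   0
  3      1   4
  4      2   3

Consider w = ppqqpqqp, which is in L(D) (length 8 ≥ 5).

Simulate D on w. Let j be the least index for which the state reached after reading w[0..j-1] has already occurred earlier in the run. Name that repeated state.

3

Run of D on w = p p q q p q q p:
  step 0: 0  (start)
  step 1: 2  (read p: 0→2)
  step 2: 3  (read p: 2→3)
  step 3: 4  (read q: 3→4)
  step 4: 3  (read q: 4→3)   ← first repeat (3 seen earlier)
  step 5: 1  (read p: 3→1)
  step 6: 1  (read q: 1→1)
  step 7: 1  (read q: 1→1)
  step 8: 0  (read p: 1→0)

The earliest repeat is at step j = 4: D is in 3, which it already visited at step i = 2.
Pumping length from the standard proof: p = 5 (the number of states). The repeated state found above gives |xy| = j ≤ 5 and |y| = j − i ≥ 1.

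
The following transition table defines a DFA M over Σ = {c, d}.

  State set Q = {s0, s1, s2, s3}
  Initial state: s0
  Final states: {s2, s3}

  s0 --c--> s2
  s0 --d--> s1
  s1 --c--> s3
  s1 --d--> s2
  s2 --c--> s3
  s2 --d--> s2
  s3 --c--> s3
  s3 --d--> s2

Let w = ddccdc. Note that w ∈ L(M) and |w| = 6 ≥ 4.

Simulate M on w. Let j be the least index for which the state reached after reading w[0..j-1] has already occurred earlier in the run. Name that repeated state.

s3

State sequence: s0 -d-> s1 -d-> s2 -c-> s3 -c-> s3 -d-> s2 -c-> s3
First repeat at step 4: s3 was already visited.

The earliest repeat is at step j = 4: M is in s3, which it already visited at step i = 3.
With |Q| = 4, pigeonhole forces a state repeat no later than step 4; the substring read between the first and second visits to that state can be pumped.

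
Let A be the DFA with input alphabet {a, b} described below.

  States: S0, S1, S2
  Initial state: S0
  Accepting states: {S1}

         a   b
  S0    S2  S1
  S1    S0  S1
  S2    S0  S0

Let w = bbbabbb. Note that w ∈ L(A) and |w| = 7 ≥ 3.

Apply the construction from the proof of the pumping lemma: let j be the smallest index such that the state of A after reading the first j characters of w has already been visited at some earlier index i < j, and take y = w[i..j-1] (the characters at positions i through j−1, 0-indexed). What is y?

b

Run of A on w = b b b a b b b:
  step 0: S0  (start)
  step 1: S1  (read b: S0→S1)
  step 2: S1  (read b: S1→S1)   ← first repeat (S1 seen earlier)
  step 3: S1  (read b: S1→S1)
  step 4: S0  (read a: S1→S0)
  step 5: S1  (read b: S0→S1)
  step 6: S1  (read b: S1→S1)
  step 7: S1  (read b: S1→S1)

So i = 1, j = 2, giving x = w[0:1] = b, y = w[1:2] = b, z = w[2:7] = babbb.
Check: |xy| = 2 ≤ 3 and |y| = 1 ≥ 1. Reading y takes A from S1 back to S1, so every xyⁱz is accepted.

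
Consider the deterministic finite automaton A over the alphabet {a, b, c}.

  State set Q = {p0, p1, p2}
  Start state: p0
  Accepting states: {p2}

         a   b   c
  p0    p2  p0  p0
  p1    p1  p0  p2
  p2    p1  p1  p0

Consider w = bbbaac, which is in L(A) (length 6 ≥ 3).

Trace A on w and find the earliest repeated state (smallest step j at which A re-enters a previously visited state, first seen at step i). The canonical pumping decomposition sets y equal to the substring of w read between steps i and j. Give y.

Run of A on w = b b b a a c:
  step 0: p0  (start)
  step 1: p0  (read b: p0→p0)   ← first repeat (p0 seen earlier)
  step 2: p0  (read b: p0→p0)
  step 3: p0  (read b: p0→p0)
  step 4: p2  (read a: p0→p2)
  step 5: p1  (read a: p2→p1)
  step 6: p2  (read c: p1→p2)

So i = 0, j = 1, giving x = w[0:0] = ε, y = w[0:1] = b, z = w[1:6] = bbaac.
Check: |xy| = 1 ≤ 3 and |y| = 1 ≥ 1. Reading y takes A from p0 back to p0, so every xyⁱz is accepted.
Since A has 3 states, any run of length ≥ 3 visits 3+1 states, so by pigeonhole some state repeats within the first 3 steps — that repeat gives the pumpable loop.

b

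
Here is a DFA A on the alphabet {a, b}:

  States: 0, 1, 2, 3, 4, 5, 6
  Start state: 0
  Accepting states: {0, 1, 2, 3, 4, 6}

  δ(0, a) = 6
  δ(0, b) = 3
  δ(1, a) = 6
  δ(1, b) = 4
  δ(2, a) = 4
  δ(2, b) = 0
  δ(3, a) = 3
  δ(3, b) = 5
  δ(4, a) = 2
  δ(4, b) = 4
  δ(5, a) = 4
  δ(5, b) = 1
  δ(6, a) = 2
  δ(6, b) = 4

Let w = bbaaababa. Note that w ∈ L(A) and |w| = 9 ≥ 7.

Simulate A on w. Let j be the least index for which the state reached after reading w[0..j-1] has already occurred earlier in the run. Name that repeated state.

4

State sequence: 0 -b-> 3 -b-> 5 -a-> 4 -a-> 2 -a-> 4 -b-> 4 -a-> 2 -b-> 0 -a-> 6
First repeat at step 5: 4 was already visited.

The earliest repeat is at step j = 5: A is in 4, which it already visited at step i = 3.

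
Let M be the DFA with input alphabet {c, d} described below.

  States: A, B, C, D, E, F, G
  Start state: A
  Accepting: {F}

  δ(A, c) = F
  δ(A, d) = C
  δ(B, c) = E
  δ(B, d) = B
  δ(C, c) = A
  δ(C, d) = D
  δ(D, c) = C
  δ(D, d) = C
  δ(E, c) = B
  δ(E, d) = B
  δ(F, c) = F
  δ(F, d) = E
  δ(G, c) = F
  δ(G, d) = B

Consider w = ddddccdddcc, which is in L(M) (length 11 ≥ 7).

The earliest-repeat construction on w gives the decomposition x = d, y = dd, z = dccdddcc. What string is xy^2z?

ddddddccdddcc

xy^2z = d·dd·dd·dccdddcc = ddddddccdddcc.
Reading y = dd takes M from C back to C, so after x·y·y the machine is still in C, and z then leads to the accepting state F. Hence ddddddccdddcc ∈ L(M).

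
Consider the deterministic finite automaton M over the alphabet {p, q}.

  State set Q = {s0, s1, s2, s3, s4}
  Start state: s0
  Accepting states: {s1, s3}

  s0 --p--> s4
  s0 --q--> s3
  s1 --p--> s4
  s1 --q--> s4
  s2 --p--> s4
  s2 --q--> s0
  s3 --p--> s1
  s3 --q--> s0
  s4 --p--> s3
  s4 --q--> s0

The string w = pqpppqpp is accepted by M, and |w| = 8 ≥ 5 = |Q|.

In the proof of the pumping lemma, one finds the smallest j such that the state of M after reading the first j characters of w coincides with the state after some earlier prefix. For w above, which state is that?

State sequence: s0 -p-> s4 -q-> s0 -p-> s4 -p-> s3 -p-> s1 -q-> s4 -p-> s3 -p-> s1
First repeat at step 2: s0 was already visited.

The earliest repeat is at step j = 2: M is in s0, which it already visited at step i = 0.

s0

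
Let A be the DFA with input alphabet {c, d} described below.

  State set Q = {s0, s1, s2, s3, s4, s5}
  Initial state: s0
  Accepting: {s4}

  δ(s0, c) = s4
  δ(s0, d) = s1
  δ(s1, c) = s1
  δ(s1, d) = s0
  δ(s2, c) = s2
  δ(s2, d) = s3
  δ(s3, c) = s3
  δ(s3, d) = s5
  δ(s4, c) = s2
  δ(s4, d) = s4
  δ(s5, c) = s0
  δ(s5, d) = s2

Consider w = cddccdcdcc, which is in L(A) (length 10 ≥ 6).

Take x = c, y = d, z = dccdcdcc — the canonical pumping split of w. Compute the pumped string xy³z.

cddddccdcdcc

xy^3z = c·d·d·d·dccdcdcc = cddddccdcdcc.
Reading y = d takes A from s4 back to s4, so after x·y·y·y the machine is still in s4, and z then leads to the accepting state s4. Hence cddddccdcdcc ∈ L(A).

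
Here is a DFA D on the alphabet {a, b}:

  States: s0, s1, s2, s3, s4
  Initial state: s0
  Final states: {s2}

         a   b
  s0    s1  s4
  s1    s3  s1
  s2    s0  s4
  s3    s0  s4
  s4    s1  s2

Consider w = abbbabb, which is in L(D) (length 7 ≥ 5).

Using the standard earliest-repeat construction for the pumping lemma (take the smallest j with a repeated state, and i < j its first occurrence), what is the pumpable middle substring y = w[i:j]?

b

State sequence: s0 -a-> s1 -b-> s1 -b-> s1 -b-> s1 -a-> s3 -b-> s4 -b-> s2
First repeat at step 2: s1 was already visited.

So i = 1, j = 2, giving x = w[0:1] = a, y = w[1:2] = b, z = w[2:7] = bbabb.
Check: |xy| = 2 ≤ 5 and |y| = 1 ≥ 1. Reading y takes D from s1 back to s1, so every xyⁱz is accepted.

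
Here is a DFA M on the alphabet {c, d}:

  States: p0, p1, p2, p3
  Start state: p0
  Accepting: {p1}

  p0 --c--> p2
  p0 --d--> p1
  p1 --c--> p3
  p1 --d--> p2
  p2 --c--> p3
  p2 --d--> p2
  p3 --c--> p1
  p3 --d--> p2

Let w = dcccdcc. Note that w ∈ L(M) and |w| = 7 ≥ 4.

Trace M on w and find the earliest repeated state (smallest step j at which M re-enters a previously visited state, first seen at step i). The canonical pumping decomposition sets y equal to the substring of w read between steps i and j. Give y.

cc

Run of M on w = d c c c d c c:
  step 0: p0  (start)
  step 1: p1  (read d: p0→p1)
  step 2: p3  (read c: p1→p3)
  step 3: p1  (read c: p3→p1)   ← first repeat (p1 seen earlier)
  step 4: p3  (read c: p1→p3)
  step 5: p2  (read d: p3→p2)
  step 6: p3  (read c: p2→p3)
  step 7: p1  (read c: p3→p1)

So i = 1, j = 3, giving x = w[0:1] = d, y = w[1:3] = cc, z = w[3:7] = cdcc.
Check: |xy| = 3 ≤ 4 and |y| = 2 ≥ 1. Reading y takes M from p1 back to p1, so every xyⁱz is accepted.
Pumping length from the standard proof: p = 4 (the number of states). The repeated state found above gives |xy| = j ≤ 4 and |y| = j − i ≥ 1.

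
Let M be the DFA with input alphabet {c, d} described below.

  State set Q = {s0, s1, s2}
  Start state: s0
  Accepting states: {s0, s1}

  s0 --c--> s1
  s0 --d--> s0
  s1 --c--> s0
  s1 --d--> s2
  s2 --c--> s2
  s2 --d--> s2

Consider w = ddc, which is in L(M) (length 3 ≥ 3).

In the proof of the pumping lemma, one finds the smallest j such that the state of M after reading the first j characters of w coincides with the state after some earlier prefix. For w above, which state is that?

s0

Run of M on w = d d c:
  step 0: s0  (start)
  step 1: s0  (read d: s0→s0)   ← first repeat (s0 seen earlier)
  step 2: s0  (read d: s0→s0)
  step 3: s1  (read c: s0→s1)

The earliest repeat is at step j = 1: M is in s0, which it already visited at step i = 0.
Pumping length from the standard proof: p = 3 (the number of states). The repeated state found above gives |xy| = j ≤ 3 and |y| = j − i ≥ 1.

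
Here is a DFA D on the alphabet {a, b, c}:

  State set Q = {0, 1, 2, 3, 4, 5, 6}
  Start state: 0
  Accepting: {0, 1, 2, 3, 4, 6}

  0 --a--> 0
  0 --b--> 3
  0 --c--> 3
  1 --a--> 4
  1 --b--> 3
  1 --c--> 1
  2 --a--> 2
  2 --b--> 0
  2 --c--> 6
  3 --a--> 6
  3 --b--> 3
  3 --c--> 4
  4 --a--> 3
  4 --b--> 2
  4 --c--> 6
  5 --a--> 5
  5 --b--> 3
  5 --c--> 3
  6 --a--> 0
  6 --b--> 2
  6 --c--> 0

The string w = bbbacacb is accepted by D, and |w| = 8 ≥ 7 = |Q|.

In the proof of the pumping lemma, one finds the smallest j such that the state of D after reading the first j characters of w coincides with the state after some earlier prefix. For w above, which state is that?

3

State sequence: 0 -b-> 3 -b-> 3 -b-> 3 -a-> 6 -c-> 0 -a-> 0 -c-> 3 -b-> 3
First repeat at step 2: 3 was already visited.

The earliest repeat is at step j = 2: D is in 3, which it already visited at step i = 1.
Since D has 7 states, any run of length ≥ 7 visits 7+1 states, so by pigeonhole some state repeats within the first 7 steps — that repeat gives the pumpable loop.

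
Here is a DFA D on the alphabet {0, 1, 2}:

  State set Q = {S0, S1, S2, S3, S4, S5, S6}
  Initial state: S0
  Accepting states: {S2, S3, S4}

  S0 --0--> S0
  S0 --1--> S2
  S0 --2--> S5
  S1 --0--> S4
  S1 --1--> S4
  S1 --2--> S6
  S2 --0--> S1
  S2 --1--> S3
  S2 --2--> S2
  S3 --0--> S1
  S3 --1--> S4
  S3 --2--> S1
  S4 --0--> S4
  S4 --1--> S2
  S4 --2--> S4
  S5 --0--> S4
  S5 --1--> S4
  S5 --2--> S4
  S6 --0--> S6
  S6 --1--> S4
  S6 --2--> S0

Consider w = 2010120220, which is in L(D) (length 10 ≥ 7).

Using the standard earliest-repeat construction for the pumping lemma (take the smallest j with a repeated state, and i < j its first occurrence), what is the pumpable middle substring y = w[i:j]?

101

Run of D on w = 2 0 1 0 1 2 0 2 2 0:
  step 0: S0  (start)
  step 1: S5  (read 2: S0→S5)
  step 2: S4  (read 0: S5→S4)
  step 3: S2  (read 1: S4→S2)
  step 4: S1  (read 0: S2→S1)
  step 5: S4  (read 1: S1→S4)   ← first repeat (S4 seen earlier)
  step 6: S4  (read 2: S4→S4)
  step 7: S4  (read 0: S4→S4)
  step 8: S4  (read 2: S4→S4)
  step 9: S4  (read 2: S4→S4)
  step 10: S4  (read 0: S4→S4)

So i = 2, j = 5, giving x = w[0:2] = 20, y = w[2:5] = 101, z = w[5:10] = 20220.
Check: |xy| = 5 ≤ 7 and |y| = 3 ≥ 1. Reading y takes D from S4 back to S4, so every xyⁱz is accepted.
Pumping length from the standard proof: p = 7 (the number of states). The repeated state found above gives |xy| = j ≤ 7 and |y| = j − i ≥ 1.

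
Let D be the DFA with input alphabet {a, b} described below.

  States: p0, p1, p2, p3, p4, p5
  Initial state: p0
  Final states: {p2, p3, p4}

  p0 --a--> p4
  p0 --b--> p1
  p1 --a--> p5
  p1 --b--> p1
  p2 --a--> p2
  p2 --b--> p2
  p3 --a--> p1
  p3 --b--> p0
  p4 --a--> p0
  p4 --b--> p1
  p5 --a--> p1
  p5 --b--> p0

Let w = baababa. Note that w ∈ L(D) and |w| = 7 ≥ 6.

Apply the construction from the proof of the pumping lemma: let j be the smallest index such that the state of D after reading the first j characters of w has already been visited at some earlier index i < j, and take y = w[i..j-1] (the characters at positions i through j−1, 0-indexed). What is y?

aa

Run of D on w = b a a b a b a:
  step 0: p0  (start)
  step 1: p1  (read b: p0→p1)
  step 2: p5  (read a: p1→p5)
  step 3: p1  (read a: p5→p1)   ← first repeat (p1 seen earlier)
  step 4: p1  (read b: p1→p1)
  step 5: p5  (read a: p1→p5)
  step 6: p0  (read b: p5→p0)
  step 7: p4  (read a: p0→p4)

So i = 1, j = 3, giving x = w[0:1] = b, y = w[1:3] = aa, z = w[3:7] = baba.
Check: |xy| = 3 ≤ 6 and |y| = 2 ≥ 1. Reading y takes D from p1 back to p1, so every xyⁱz is accepted.
The DFA has 6 states, so the proof of the pumping lemma guarantees a repeated state among the first 6+1 visited; the segment between the two visits is the pumpable y.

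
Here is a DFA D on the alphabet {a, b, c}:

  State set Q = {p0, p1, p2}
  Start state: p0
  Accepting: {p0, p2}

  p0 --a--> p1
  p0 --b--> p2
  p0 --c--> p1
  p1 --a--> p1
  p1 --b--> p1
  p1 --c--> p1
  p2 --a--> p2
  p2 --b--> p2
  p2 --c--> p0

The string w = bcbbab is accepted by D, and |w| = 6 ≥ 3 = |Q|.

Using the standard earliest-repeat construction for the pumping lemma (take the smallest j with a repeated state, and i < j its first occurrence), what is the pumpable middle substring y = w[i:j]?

bc

State sequence: p0 -b-> p2 -c-> p0 -b-> p2 -b-> p2 -a-> p2 -b-> p2
First repeat at step 2: p0 was already visited.

So i = 0, j = 2, giving x = w[0:0] = ε, y = w[0:2] = bc, z = w[2:6] = bbab.
Check: |xy| = 2 ≤ 3 and |y| = 2 ≥ 1. Reading y takes D from p0 back to p0, so every xyⁱz is accepted.
Since D has 3 states, any run of length ≥ 3 visits 3+1 states, so by pigeonhole some state repeats within the first 3 steps — that repeat gives the pumpable loop.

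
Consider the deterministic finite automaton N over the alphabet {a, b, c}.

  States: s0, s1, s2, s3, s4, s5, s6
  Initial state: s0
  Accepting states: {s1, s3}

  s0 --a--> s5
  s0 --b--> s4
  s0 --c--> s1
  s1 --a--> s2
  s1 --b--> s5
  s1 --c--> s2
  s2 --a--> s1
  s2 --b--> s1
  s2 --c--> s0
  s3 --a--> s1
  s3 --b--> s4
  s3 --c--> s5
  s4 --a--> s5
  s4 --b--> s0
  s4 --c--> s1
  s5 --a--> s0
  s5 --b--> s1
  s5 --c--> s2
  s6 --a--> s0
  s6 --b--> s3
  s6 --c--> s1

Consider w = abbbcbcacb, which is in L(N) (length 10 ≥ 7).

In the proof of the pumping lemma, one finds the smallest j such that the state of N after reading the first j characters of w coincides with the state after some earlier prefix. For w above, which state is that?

Run of N on w = a b b b c b c a c b:
  step 0: s0  (start)
  step 1: s5  (read a: s0→s5)
  step 2: s1  (read b: s5→s1)
  step 3: s5  (read b: s1→s5)   ← first repeat (s5 seen earlier)
  step 4: s1  (read b: s5→s1)
  step 5: s2  (read c: s1→s2)
  step 6: s1  (read b: s2→s1)
  step 7: s2  (read c: s1→s2)
  step 8: s1  (read a: s2→s1)
  step 9: s2  (read c: s1→s2)
  step 10: s1  (read b: s2→s1)

The earliest repeat is at step j = 3: N is in s5, which it already visited at step i = 1.
Pumping length from the standard proof: p = 7 (the number of states). The repeated state found above gives |xy| = j ≤ 7 and |y| = j − i ≥ 1.

s5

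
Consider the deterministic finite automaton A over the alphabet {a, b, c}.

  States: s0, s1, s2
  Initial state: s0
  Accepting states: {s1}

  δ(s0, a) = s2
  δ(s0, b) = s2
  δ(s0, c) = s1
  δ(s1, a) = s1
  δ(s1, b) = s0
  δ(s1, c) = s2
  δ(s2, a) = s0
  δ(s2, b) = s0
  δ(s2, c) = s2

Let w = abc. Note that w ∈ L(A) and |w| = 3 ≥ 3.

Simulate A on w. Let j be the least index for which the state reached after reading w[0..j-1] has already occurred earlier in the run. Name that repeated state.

Run of A on w = a b c:
  step 0: s0  (start)
  step 1: s2  (read a: s0→s2)
  step 2: s0  (read b: s2→s0)   ← first repeat (s0 seen earlier)
  step 3: s1  (read c: s0→s1)

The earliest repeat is at step j = 2: A is in s0, which it already visited at step i = 0.
The DFA has 3 states, so the proof of the pumping lemma guarantees a repeated state among the first 3+1 visited; the segment between the two visits is the pumpable y.

s0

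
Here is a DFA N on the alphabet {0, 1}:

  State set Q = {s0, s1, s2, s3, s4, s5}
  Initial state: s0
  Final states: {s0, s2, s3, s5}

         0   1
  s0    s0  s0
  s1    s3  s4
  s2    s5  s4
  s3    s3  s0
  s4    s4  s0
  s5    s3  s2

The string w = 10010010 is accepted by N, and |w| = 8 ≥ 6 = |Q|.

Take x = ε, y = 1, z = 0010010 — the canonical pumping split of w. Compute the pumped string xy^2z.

xy^2z = ε·1·1·0010010 = 110010010.
Reading y = 1 takes N from s0 back to s0, so after x·y·y the machine is still in s0, and z then leads to the accepting state s0. Hence 110010010 ∈ L(N).

110010010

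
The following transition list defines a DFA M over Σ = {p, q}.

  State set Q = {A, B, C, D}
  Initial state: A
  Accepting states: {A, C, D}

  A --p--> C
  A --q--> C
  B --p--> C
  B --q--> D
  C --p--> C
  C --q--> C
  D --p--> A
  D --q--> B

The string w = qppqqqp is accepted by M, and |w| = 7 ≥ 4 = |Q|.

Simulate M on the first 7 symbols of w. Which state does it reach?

C

State sequence: A -q-> C -p-> C -p-> C -q-> C -q-> C -q-> C -p-> C

After reading 7 characters, M is in state C.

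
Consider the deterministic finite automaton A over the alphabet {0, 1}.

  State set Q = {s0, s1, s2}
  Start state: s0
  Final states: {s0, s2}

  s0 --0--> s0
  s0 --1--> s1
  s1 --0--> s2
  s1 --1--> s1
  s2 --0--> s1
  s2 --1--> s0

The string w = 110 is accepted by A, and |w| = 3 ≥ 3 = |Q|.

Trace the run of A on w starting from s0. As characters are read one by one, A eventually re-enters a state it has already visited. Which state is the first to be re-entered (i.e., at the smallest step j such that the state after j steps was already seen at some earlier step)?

s1

Run of A on w = 1 1 0:
  step 0: s0  (start)
  step 1: s1  (read 1: s0→s1)
  step 2: s1  (read 1: s1→s1)   ← first repeat (s1 seen earlier)
  step 3: s2  (read 0: s1→s2)

The earliest repeat is at step j = 2: A is in s1, which it already visited at step i = 1.
With |Q| = 3, pigeonhole forces a state repeat no later than step 3; the substring read between the first and second visits to that state can be pumped.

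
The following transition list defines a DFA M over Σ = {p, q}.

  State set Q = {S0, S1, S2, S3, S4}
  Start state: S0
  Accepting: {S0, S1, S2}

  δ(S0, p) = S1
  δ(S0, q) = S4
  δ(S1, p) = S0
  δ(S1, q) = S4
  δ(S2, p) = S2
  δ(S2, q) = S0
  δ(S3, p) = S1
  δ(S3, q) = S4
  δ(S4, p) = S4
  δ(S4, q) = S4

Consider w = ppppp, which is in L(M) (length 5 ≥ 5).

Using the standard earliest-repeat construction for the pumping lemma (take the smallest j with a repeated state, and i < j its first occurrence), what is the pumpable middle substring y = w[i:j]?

pp

State sequence: S0 -p-> S1 -p-> S0 -p-> S1 -p-> S0 -p-> S1
First repeat at step 2: S0 was already visited.

So i = 0, j = 2, giving x = w[0:0] = ε, y = w[0:2] = pp, z = w[2:5] = ppp.
Check: |xy| = 2 ≤ 5 and |y| = 2 ≥ 1. Reading y takes M from S0 back to S0, so every xyⁱz is accepted.
Since M has 5 states, any run of length ≥ 5 visits 5+1 states, so by pigeonhole some state repeats within the first 5 steps — that repeat gives the pumpable loop.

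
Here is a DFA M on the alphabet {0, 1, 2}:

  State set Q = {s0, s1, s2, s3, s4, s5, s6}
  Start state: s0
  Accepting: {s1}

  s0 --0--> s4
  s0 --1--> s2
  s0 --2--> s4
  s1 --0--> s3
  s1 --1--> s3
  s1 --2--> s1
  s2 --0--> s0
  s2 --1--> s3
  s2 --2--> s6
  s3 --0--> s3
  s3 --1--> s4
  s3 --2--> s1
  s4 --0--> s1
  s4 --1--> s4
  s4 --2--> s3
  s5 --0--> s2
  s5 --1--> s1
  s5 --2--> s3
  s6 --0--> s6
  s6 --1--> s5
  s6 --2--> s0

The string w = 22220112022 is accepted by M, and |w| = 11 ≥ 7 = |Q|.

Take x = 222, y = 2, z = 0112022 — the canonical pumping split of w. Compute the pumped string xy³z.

xy^3z = 222·2·2·2·0112022 = 2222220112022.
Reading y = 2 takes M from s1 back to s1, so after x·y·y·y the machine is still in s1, and z then leads to the accepting state s1. Hence 2222220112022 ∈ L(M).

2222220112022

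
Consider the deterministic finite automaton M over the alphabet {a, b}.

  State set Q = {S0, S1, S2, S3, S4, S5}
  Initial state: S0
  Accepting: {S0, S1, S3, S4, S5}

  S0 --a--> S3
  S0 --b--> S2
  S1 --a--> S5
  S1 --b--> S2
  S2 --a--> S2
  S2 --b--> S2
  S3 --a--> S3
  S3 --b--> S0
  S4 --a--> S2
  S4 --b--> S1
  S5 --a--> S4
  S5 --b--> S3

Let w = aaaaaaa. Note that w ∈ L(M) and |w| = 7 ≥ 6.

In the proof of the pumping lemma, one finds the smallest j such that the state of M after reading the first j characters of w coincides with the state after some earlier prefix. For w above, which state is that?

State sequence: S0 -a-> S3 -a-> S3 -a-> S3 -a-> S3 -a-> S3 -a-> S3 -a-> S3
First repeat at step 2: S3 was already visited.

The earliest repeat is at step j = 2: M is in S3, which it already visited at step i = 1.
With |Q| = 6, pigeonhole forces a state repeat no later than step 6; the substring read between the first and second visits to that state can be pumped.

S3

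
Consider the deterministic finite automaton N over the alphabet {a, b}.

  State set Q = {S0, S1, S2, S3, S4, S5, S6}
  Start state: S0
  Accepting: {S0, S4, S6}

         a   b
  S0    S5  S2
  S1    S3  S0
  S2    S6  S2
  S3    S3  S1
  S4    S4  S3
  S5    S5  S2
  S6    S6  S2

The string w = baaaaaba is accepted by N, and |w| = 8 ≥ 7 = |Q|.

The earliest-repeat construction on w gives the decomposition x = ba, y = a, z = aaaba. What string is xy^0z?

baaaaba

xy⁰z = xz = ba·aaaba = baaaaba.
Reading y = a takes N from S6 back to S6, so after x the machine is still in S6, and z then leads to the accepting state S6. Hence baaaaba ∈ L(N).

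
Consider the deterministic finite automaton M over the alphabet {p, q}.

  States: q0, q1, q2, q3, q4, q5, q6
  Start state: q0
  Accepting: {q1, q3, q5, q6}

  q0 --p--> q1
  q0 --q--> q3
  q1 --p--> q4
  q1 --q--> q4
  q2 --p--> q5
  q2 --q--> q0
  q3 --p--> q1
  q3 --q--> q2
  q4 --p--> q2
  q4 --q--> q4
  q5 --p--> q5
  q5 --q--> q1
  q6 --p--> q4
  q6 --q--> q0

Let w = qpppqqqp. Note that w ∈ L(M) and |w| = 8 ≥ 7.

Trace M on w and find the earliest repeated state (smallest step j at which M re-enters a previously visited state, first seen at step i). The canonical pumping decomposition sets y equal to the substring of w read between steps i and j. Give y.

qpppq

State sequence: q0 -q-> q3 -p-> q1 -p-> q4 -p-> q2 -q-> q0 -q-> q3 -q-> q2 -p-> q5
First repeat at step 5: q0 was already visited.

So i = 0, j = 5, giving x = w[0:0] = ε, y = w[0:5] = qpppq, z = w[5:8] = qqp.
Check: |xy| = 5 ≤ 7 and |y| = 5 ≥ 1. Reading y takes M from q0 back to q0, so every xyⁱz is accepted.
Since M has 7 states, any run of length ≥ 7 visits 7+1 states, so by pigeonhole some state repeats within the first 7 steps — that repeat gives the pumpable loop.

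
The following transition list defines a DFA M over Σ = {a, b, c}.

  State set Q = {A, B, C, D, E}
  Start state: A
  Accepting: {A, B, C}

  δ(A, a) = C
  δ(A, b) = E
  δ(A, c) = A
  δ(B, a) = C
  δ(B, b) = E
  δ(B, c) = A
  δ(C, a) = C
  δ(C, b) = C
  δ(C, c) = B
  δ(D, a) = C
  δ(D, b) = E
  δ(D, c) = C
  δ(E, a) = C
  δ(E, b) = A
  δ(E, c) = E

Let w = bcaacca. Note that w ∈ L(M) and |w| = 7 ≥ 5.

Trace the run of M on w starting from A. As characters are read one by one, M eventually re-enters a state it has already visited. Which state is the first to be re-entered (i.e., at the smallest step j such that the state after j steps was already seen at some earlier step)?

E

State sequence: A -b-> E -c-> E -a-> C -a-> C -c-> B -c-> A -a-> C
First repeat at step 2: E was already visited.

The earliest repeat is at step j = 2: M is in E, which it already visited at step i = 1.
Since M has 5 states, any run of length ≥ 5 visits 5+1 states, so by pigeonhole some state repeats within the first 5 steps — that repeat gives the pumpable loop.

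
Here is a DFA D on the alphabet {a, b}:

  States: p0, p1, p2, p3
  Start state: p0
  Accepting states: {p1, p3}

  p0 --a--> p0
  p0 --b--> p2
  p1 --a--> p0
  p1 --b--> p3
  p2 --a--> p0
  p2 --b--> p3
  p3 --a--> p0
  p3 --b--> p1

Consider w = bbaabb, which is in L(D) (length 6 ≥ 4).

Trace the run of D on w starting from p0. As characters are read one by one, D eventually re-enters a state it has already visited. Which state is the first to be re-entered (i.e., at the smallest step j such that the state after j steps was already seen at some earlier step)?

p0

Run of D on w = b b a a b b:
  step 0: p0  (start)
  step 1: p2  (read b: p0→p2)
  step 2: p3  (read b: p2→p3)
  step 3: p0  (read a: p3→p0)   ← first repeat (p0 seen earlier)
  step 4: p0  (read a: p0→p0)
  step 5: p2  (read b: p0→p2)
  step 6: p3  (read b: p2→p3)

The earliest repeat is at step j = 3: D is in p0, which it already visited at step i = 0.
With |Q| = 4, pigeonhole forces a state repeat no later than step 4; the substring read between the first and second visits to that state can be pumped.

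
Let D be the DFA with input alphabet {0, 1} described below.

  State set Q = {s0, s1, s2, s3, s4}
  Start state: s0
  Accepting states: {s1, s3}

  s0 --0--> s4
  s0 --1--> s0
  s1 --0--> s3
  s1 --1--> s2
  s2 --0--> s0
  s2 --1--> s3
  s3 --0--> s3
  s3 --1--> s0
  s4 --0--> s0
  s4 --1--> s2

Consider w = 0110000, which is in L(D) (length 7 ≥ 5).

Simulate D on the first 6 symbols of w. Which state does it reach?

State sequence: s0 -0-> s4 -1-> s2 -1-> s3 -0-> s3 -0-> s3 -0-> s3

After reading 6 characters, D is in state s3.
(This kind of state-tracing is the core of the pumping-lemma construction: with 5 states, pigeonhole forces a repeat within the first 5 steps.)

s3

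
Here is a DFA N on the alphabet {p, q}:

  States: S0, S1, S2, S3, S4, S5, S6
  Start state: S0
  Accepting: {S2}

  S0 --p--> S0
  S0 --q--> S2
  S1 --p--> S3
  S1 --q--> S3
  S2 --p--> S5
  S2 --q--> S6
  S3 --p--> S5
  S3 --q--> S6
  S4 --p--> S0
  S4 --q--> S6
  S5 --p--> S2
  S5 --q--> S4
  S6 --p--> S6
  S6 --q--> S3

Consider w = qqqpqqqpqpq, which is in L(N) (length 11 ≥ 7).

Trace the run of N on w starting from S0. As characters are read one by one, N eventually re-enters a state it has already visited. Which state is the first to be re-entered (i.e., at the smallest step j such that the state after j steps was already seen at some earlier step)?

S6

Run of N on w = q q q p q q q p q p q:
  step 0: S0  (start)
  step 1: S2  (read q: S0→S2)
  step 2: S6  (read q: S2→S6)
  step 3: S3  (read q: S6→S3)
  step 4: S5  (read p: S3→S5)
  step 5: S4  (read q: S5→S4)
  step 6: S6  (read q: S4→S6)   ← first repeat (S6 seen earlier)
  step 7: S3  (read q: S6→S3)
  step 8: S5  (read p: S3→S5)
  step 9: S4  (read q: S5→S4)
  step 10: S0  (read p: S4→S0)
  step 11: S2  (read q: S0→S2)

The earliest repeat is at step j = 6: N is in S6, which it already visited at step i = 2.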